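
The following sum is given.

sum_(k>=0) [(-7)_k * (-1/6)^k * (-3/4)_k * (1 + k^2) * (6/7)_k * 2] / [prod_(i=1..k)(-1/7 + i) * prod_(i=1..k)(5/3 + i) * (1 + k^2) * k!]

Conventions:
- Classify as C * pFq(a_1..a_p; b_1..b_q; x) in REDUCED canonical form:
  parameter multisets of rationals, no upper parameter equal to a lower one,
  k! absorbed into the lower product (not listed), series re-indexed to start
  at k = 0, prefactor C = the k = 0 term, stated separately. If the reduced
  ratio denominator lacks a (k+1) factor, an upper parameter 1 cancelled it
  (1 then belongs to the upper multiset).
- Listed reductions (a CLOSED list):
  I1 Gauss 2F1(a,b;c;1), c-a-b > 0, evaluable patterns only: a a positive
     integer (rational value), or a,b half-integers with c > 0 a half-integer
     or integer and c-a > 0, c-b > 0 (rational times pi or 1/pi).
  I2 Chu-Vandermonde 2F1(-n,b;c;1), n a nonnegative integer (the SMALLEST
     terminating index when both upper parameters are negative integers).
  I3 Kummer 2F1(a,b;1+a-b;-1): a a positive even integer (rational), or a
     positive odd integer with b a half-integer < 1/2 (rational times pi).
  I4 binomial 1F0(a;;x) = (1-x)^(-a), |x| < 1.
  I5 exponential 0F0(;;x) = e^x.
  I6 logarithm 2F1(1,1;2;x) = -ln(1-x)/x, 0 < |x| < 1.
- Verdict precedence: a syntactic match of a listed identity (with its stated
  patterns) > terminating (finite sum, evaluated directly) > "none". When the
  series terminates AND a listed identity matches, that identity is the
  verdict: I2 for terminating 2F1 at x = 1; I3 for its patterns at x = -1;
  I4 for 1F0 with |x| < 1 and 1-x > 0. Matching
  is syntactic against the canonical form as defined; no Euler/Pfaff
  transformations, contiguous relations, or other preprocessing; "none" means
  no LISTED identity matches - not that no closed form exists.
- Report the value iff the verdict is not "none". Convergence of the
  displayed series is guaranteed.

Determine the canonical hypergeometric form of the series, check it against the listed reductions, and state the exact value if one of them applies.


Prefactor 2, argument -1/6: 2F1 with upper {-7, -3/4} over lower {8/3}. Verdict: terminating - no listed pattern fits, but -7 in the upper list cuts the series at k = 7; direct evaluation. Value: 761764669487/577270448128.

Key step: t_0 being 2, the lower running product (C = 2, x = -1/6) is a rising factorial.
Term ratio: r(k) = (-1/6) * (k-7) (k-3/4) / [(k+8/3) (k+1)] - rational in k. x = (-1/6); t_0 = 2; negate the roots.


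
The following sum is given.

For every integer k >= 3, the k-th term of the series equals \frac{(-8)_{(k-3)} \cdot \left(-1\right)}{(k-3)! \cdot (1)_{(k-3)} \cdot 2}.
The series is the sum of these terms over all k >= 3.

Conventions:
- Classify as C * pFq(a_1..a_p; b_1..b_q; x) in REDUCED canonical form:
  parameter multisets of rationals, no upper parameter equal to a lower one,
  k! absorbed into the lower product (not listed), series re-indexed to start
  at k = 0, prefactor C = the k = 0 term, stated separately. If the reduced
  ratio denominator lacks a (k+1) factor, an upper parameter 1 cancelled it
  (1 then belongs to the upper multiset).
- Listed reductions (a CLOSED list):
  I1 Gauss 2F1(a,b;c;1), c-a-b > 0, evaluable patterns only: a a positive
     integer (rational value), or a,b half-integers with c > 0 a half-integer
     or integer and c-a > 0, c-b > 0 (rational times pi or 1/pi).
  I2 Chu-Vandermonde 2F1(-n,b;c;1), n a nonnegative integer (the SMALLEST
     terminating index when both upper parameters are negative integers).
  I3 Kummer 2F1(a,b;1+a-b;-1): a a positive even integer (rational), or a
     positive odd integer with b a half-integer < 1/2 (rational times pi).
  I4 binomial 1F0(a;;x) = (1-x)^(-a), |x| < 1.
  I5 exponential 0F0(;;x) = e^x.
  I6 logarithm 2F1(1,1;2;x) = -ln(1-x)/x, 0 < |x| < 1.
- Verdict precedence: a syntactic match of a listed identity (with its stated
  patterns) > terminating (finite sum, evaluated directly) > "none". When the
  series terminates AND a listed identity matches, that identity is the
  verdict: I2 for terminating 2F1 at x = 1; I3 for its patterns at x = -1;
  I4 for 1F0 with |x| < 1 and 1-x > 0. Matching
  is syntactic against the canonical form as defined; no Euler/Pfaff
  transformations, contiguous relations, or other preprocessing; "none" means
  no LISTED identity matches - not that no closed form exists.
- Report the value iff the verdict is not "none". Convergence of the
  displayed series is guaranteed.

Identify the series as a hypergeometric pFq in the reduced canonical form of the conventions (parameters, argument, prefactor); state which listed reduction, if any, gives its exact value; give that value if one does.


Prefactor -\frac{1}{2}, argument 1: 1F1 with upper {-8} over lower {1}. Verdict: terminating - the sum ends at index 8 because -8 is a negative integer; exact evaluation follows. Value: -\frac{887}{11520}.

Structural cue: from the first term -\frac{1}{2}: the constant factors (C = -1/2, x = 1) combine into one prefactor.
Step ratio: r(k) = 1 * (k-8) / [(k+1) (k+1)] - rational; roots negated = parameters, x = 1, C = -\frac{1}{2}.


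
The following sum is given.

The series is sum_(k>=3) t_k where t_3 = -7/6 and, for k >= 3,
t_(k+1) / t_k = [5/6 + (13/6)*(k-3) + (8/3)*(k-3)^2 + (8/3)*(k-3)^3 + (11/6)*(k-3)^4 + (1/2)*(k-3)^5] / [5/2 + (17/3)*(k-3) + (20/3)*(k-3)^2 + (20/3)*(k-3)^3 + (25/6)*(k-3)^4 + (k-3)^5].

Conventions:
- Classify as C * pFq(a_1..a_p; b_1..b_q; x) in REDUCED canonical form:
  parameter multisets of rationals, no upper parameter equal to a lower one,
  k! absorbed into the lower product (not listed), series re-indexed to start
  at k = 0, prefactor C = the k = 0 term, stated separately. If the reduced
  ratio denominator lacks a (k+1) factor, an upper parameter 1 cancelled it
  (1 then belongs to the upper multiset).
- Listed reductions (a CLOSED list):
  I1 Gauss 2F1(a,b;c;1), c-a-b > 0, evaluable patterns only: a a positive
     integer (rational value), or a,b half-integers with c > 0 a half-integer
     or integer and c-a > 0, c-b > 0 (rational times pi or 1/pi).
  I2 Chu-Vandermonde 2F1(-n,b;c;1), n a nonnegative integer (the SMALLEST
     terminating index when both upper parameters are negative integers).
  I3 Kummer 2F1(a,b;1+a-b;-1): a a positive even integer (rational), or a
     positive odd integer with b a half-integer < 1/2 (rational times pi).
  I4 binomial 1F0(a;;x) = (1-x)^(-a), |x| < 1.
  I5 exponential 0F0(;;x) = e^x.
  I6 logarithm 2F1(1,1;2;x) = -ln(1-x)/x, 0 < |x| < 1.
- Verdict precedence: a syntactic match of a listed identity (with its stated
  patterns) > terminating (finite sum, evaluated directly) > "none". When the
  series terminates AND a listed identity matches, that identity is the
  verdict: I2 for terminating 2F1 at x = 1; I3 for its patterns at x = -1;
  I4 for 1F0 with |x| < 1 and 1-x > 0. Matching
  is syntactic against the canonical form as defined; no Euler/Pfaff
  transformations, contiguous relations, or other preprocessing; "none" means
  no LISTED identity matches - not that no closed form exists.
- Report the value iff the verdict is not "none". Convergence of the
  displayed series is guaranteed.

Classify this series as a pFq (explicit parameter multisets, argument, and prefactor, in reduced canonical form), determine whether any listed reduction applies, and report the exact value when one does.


Classification (C = -7/6): 2F1 with upper {1, 1}, lower {3/2}, argument x = 1/2. Verdict: none - at argument 1/2 the multisets {1, 1} ; {3/2} match no listed identity.

Key observation: with t_0 = -7/6, roots of the ratio polynomials (prefactor -7/6) are the negated parameters.
Consecutive-term ratio: r(k) = (1/2) * (k+1) (k+1) / [(k+3/2) (k+1)] - poly over poly, x = (1/2) from leading terms; C = -7/6 at k = 0.


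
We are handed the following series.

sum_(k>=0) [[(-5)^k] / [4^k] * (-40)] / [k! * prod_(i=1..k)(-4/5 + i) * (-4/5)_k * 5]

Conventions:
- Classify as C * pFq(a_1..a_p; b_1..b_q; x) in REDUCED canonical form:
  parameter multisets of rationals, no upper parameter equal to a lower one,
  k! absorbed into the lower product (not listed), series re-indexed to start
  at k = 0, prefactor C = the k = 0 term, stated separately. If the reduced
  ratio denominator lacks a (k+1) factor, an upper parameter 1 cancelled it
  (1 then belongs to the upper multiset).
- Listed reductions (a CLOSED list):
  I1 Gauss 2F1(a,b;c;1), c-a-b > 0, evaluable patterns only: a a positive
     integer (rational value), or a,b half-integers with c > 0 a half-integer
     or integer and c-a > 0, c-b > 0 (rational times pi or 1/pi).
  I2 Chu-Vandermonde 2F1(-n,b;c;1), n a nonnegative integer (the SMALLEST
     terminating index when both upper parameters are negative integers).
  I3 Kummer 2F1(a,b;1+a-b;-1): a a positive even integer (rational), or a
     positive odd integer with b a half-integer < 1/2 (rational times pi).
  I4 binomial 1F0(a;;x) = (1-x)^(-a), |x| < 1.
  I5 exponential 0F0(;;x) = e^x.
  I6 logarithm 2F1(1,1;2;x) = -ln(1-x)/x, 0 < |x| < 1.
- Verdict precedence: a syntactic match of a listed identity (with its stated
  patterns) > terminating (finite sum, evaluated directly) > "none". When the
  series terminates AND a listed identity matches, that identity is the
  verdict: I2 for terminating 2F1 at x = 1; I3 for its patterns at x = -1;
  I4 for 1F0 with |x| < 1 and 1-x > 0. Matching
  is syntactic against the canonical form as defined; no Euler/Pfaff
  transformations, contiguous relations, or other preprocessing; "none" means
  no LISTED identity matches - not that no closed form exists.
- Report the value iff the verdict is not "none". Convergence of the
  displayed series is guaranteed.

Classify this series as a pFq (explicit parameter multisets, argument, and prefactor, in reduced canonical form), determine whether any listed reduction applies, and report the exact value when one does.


Reduced: x = -5/4, 0F2, upper = {-}, lower = {-4/5, 1/5}, C = -8. Verdict: none. No listed pattern accepts 0F2(-; -4/5, 1/5; -5/4).

Key observation: with t_0 = -8, the lower running product (C = -8) is a rising factorial.
Term ratio: r(k) = (-5/4) * 1 / [(k-4/5) (k+1/5) (k+1)] - rational in k. x = (-5/4); t_0 = -8; negate the roots.


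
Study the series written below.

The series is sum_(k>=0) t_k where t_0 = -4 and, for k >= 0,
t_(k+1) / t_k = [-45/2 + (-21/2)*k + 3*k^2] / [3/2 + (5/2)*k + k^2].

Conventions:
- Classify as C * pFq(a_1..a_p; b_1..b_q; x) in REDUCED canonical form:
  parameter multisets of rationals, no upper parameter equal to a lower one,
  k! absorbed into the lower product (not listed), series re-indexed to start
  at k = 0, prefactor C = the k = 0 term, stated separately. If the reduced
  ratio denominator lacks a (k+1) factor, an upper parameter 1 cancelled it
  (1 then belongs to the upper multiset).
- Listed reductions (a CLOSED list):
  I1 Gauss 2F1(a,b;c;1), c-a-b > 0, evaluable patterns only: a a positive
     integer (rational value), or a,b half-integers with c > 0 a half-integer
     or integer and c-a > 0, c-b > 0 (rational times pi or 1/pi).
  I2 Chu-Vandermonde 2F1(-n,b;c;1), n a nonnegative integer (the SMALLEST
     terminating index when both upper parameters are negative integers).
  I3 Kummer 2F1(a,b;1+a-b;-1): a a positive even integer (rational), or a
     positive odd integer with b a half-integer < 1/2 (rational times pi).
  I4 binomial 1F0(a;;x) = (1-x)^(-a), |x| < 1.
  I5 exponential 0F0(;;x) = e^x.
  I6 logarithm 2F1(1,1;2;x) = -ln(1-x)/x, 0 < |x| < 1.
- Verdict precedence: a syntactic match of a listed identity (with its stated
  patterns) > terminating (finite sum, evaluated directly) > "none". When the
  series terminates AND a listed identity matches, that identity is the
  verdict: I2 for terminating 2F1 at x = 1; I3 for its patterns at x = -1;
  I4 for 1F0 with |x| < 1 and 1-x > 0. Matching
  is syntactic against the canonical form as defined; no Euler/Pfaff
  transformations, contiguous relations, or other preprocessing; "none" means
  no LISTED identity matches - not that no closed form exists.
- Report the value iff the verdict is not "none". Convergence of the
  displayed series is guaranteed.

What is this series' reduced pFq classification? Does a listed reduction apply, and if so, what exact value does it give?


Canonical form: C = -4 times 1F0 with upper {-5}, lower {-}, x = 3. Verdict: terminating - upper parameter -5 makes this a finite sum (last index 5), evaluated exactly. Value: 128.

The tell: t_0 = -4 here, and roots of the ratio polynomials (prefactor -4) are the negated parameters.
Step ratio: r(k) = 3 * (k-5) / [(k+1)] ; factor over Q: parameters, x = 3, and C = -4.


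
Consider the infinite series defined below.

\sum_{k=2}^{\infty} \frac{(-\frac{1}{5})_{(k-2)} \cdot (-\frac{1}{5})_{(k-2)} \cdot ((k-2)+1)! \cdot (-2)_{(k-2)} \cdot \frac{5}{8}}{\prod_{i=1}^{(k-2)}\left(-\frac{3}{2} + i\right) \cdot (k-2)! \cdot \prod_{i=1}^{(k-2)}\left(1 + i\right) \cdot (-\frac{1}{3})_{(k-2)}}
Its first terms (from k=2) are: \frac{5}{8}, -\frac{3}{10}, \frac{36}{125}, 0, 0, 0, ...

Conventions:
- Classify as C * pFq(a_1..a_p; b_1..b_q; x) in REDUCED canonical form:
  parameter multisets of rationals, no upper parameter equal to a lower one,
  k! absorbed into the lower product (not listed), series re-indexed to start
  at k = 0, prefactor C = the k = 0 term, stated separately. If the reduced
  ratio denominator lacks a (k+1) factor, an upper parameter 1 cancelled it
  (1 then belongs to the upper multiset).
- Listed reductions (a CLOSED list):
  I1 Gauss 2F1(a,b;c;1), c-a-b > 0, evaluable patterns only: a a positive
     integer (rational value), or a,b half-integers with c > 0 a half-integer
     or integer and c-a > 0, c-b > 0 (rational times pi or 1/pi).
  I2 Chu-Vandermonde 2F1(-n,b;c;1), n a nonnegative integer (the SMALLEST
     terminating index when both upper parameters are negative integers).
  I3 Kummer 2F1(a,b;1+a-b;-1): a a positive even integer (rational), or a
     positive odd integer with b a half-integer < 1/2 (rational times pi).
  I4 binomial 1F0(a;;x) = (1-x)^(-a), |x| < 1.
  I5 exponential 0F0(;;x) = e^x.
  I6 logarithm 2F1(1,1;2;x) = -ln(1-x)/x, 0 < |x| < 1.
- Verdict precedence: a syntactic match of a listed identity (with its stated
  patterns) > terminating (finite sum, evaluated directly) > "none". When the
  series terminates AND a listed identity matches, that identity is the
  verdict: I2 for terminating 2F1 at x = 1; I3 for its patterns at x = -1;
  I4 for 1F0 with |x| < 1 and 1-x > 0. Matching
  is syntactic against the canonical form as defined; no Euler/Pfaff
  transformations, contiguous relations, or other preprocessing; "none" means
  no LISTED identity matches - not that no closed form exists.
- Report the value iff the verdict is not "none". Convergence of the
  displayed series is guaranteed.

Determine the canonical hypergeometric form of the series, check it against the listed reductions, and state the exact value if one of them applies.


The tell: t_0 = \frac{5}{8} here, and the factorial ratio (C = 5/8, x = 1) (k+a-1)!/(a-1)! is a rising factorial (a)_k.
Ratio: r(k) = 1 * (k-2) (k-\frac{1}{5}) (k-\frac{1}{5}) / [(k-\frac{1}{2}) (k-\frac{1}{3}) (k+1)] ; factor over Q: parameters, x = 1, and C = \frac{5}{8}.

At argument 1: a 3F2 with upper {-2, -\frac{1}{5}, -\frac{1}{5}}, lower {-\frac{1}{2}, -\frac{1}{3}}, scaled by C = \frac{5}{8}. Verdict: terminating - upper parameter -2 makes this a finite sum (last index 2), evaluated exactly. Value: \frac{613}{1000}.


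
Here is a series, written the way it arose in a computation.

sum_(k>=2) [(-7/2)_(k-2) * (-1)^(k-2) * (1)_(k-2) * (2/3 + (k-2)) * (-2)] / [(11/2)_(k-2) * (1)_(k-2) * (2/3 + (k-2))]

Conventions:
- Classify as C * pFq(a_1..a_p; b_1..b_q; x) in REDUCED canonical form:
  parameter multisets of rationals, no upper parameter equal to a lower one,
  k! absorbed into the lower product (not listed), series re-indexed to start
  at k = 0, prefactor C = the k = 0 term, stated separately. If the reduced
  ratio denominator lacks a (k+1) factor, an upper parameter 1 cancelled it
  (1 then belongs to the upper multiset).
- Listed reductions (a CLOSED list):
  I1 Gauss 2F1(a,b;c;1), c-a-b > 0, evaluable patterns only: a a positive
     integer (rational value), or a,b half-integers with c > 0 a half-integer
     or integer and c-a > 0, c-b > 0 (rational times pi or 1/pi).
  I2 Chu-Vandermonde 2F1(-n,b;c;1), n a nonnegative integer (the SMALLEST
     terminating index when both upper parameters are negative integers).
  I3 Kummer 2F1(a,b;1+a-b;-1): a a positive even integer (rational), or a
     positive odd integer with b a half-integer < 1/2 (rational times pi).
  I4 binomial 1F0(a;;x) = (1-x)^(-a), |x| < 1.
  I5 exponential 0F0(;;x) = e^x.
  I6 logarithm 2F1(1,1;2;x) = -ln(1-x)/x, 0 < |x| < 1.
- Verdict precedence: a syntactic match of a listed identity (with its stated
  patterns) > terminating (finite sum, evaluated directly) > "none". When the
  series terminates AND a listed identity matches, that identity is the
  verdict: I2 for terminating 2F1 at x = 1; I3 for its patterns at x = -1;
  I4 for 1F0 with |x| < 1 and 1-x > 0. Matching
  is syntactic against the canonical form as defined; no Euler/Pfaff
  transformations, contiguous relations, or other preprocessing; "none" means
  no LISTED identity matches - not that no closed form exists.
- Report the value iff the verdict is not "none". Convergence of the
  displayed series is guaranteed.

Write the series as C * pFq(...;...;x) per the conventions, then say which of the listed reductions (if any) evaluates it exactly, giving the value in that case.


Canonical form: C = -2 times 2F1 with upper {-7/2, 1}, lower {11/2}, x = -1. Verdict: Kummer (I3) matches (x = -1; c = 11/2 equals 1+a-b for upper {-7/2, 1}: listed pattern). Its exact value is (-315/256) * pi.

Key step: t_0 being -2, (1)_k (C = -2) is k! itself.
Consecutive-term ratio: r(k) = (-1) * (k-7/2) (k+1) / [(k+11/2) (k+1)] ; factor over Q: parameters, x = (-1), and C = -2.


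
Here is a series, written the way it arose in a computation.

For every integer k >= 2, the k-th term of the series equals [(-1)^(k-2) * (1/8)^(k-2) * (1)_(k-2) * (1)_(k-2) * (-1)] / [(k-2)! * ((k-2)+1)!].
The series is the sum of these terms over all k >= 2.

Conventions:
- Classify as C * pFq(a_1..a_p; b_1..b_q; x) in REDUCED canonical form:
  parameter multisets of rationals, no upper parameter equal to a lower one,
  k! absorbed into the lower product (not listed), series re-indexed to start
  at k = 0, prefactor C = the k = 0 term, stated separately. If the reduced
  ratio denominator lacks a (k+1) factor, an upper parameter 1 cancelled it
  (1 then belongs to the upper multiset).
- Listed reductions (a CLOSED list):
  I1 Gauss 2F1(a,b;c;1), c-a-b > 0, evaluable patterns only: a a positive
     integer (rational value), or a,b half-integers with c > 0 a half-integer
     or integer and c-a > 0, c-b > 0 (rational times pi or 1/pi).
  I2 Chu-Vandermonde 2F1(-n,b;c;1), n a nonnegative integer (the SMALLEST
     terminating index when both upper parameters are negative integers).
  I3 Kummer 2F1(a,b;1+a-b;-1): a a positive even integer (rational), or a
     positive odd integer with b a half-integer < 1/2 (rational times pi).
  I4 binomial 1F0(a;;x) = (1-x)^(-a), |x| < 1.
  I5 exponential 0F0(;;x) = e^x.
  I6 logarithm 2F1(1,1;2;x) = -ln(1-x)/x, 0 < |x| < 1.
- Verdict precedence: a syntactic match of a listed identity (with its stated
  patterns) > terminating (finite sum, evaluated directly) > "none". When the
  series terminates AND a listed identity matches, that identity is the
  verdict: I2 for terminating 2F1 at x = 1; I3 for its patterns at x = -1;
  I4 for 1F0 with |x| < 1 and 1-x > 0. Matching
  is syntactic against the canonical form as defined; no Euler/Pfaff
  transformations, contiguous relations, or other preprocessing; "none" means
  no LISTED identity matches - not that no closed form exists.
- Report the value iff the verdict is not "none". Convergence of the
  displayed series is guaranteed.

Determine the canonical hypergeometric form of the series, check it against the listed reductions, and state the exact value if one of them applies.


At argument -1/8: a 2F1 with upper {1, 1}, lower {2}, scaled by C = -1. Verdict: logarithm (I6) fires (the logarithm: parameters (1,1;2), x = -1/8). Value: (-8) * ln(9/8).

Key step: x = (-1/8) and the denominator's factorial ratio (prefactor -1) is a lower Pochhammer.
Step ratio: r(k) = (-1/8) * (k+1) (k+1) / [(k+2) (k+1)] - rational in k, leading ratio (-1/8); with t_0 = -1, classification follows.


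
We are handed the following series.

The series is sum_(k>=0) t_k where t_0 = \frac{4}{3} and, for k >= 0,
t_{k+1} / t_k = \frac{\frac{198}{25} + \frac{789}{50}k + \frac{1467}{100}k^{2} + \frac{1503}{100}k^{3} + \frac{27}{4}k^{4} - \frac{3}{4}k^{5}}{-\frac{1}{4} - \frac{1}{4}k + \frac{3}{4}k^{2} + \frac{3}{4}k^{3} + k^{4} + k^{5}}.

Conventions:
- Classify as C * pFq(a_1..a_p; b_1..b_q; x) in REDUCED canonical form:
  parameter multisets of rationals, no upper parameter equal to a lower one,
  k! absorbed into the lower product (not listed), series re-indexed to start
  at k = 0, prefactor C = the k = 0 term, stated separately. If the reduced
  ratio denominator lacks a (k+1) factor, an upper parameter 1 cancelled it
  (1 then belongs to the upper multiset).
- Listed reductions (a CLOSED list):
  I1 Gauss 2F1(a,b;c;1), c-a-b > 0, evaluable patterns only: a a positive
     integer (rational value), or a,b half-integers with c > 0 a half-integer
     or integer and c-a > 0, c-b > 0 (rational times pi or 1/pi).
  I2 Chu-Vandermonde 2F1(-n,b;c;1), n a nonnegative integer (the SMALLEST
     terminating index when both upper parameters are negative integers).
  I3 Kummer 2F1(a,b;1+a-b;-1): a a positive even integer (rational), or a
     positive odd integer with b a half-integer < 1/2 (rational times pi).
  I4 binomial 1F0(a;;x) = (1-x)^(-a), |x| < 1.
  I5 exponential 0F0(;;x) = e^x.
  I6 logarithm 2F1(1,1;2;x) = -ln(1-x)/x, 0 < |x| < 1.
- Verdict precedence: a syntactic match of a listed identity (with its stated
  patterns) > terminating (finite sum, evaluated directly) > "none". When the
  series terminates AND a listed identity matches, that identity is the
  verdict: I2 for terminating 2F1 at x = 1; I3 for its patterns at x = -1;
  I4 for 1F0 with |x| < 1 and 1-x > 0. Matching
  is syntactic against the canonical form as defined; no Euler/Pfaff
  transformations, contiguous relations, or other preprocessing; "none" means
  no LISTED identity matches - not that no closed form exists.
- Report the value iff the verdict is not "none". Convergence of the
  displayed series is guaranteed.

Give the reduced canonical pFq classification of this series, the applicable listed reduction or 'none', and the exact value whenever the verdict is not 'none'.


Canonical form: C = \frac{4}{3} times 3F2 with upper {-11, \frac{4}{5}, \frac{6}{5}}, lower {-\frac{1}{2}, \frac{1}{2}}, x = -\frac{3}{4}. Verdict: terminating - no listed pattern fits, but -11 in the upper list cuts the series at k = 11; direct evaluation. Hence: -\frac{7469192982781299757604372}{84936618804931640625}.

The tell: t_0 being \frac{4}{3}, cancel k^2 + 1 from the displayed ratio first; then C = 4/3.
Step ratio: r(k) = -\frac{3}{4} * (k-11) (k+\frac{4}{5}) (k+\frac{6}{5}) / [(k-\frac{1}{2}) (k+\frac{1}{2}) (k+1)] - poly over poly, x = -\frac{3}{4} from leading terms; C = \frac{4}{3} at k = 0.


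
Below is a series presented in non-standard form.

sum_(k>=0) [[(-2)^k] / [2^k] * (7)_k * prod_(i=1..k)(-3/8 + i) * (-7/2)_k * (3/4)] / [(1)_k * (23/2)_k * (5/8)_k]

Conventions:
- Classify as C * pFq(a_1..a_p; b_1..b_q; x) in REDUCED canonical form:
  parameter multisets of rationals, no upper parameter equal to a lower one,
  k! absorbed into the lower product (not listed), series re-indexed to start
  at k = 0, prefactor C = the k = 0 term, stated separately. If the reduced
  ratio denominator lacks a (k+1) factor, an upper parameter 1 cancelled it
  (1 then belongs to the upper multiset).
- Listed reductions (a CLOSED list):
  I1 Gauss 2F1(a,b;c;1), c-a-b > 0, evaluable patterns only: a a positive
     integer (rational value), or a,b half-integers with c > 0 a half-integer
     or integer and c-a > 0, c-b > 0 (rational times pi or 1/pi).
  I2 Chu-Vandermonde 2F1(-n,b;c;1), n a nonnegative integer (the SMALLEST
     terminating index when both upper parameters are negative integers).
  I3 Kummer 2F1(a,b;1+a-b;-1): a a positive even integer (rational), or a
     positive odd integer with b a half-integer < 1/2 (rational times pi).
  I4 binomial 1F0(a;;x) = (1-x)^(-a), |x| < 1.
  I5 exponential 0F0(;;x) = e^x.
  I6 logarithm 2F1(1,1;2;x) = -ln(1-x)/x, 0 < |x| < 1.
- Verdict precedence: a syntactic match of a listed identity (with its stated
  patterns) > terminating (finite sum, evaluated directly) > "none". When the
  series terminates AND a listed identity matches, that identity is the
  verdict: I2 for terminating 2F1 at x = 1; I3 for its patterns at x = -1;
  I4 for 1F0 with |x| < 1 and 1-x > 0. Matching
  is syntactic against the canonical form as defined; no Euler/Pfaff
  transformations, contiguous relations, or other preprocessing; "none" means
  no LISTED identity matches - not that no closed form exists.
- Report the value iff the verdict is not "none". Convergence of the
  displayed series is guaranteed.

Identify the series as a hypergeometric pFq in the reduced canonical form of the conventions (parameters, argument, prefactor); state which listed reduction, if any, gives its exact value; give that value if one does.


Canonical form: C = 3/4 times 2F1 with upper {-7/2, 7}, lower {23/2}, x = -1. Verdict: the Kummer evaluation I3 matches (x = -1; c = 23/2 equals 1+a-b for upper {-7/2, 7}: listed pattern). Hence: (43648605/33554432) * pi.

First insight: with t_0 = 3/4, the two k-th powers (prefactor 3/4) combine into one argument.
Term ratio: r(k) = (-1) * (k-7/2) (k+7) / [(k+23/2) (k+1)] - poly over poly, x = (-1) from leading terms; C = 3/4 at k = 0.


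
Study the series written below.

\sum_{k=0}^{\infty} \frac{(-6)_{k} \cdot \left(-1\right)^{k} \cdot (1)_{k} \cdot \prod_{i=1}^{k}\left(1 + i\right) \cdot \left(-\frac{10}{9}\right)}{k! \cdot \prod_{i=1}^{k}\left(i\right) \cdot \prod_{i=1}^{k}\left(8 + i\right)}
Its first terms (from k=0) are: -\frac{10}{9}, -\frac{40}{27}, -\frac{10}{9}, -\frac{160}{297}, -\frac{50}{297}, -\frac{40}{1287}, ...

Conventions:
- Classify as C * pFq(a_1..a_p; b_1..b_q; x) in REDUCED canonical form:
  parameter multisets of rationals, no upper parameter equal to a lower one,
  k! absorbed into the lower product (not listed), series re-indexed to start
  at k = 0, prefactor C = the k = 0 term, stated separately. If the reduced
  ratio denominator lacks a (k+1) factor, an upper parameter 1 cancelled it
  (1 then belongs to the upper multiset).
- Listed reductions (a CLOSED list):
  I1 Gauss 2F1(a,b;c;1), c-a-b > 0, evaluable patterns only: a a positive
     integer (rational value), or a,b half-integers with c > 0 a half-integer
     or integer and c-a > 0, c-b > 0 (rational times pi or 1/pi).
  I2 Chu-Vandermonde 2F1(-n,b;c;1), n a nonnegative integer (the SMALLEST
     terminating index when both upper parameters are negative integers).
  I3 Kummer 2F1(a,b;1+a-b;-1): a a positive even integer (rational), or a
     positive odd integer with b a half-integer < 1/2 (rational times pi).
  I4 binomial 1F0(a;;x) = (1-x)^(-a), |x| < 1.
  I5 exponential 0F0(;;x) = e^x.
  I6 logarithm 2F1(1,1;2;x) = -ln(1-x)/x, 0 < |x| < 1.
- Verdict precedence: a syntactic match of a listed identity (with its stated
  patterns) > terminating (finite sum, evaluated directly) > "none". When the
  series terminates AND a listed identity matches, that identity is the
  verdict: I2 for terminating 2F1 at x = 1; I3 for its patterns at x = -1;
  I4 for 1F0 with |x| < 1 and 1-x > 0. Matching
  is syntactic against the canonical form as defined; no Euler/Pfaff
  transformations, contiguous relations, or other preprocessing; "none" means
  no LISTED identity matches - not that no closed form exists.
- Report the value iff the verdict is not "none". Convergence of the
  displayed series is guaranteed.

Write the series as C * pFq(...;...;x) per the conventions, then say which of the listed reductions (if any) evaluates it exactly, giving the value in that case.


With C = -\frac{10}{9}: the canonical form is 2F1(-6, 2; 9; -1). Verdict at x = -1: Kummer's theorem (I3) matches (x = -1; c = 9 equals 1+a-b for upper {-6, 2}: listed pattern). Sum: -\frac{40}{9}.

First insight: t_0 being -\frac{10}{9}, the lower running product (C = -10/9, x = -1) is a rising factorial.
Step ratio: r(k) = -1 * (k-6) (k+2) / [(k+9) (k+1)] - rational in k, leading ratio -1; with t_0 = -\frac{10}{9}, classification follows.


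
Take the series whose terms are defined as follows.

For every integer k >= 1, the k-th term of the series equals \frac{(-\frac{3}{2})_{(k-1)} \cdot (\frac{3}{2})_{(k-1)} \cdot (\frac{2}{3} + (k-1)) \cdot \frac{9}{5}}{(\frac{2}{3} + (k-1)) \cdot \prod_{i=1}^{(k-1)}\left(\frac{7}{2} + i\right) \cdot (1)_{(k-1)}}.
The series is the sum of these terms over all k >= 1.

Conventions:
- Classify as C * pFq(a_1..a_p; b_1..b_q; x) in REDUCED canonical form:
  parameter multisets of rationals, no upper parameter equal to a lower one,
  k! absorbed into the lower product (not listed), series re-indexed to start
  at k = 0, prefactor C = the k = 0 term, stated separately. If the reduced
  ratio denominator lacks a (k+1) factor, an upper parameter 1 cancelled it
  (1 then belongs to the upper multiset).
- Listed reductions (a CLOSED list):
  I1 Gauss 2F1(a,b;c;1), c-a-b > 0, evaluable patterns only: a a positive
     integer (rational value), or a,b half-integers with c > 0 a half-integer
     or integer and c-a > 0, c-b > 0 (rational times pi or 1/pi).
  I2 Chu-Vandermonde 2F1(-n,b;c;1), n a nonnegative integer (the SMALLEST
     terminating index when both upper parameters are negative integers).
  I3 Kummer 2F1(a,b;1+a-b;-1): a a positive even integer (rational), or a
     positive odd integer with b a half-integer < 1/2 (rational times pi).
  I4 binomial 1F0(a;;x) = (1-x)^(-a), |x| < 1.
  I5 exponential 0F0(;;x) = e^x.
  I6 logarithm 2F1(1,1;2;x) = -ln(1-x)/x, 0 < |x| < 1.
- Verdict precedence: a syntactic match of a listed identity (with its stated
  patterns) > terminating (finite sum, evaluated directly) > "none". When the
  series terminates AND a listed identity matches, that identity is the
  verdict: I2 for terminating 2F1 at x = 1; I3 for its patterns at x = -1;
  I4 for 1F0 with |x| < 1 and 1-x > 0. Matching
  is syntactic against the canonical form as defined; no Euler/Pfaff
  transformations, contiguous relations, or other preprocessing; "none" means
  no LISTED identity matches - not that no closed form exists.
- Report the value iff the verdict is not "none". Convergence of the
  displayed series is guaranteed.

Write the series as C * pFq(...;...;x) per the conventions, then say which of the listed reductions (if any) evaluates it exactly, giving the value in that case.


Classification (C = \frac{9}{5}): 2F1 with upper {-\frac{3}{2}, \frac{3}{2}}, lower {\frac{9}{2}}, argument x = 1. Verdict: the half-integer Gauss pattern (I1) matches (x = 1; upper {-\frac{3}{2}, \frac{3}{2}} half-integers, c = \frac{9}{2} in the evaluable pattern). Sum: \frac{1323}{4096} \cdot \pi.

Structural cue: from the first term \frac{9}{5}: the lower running product (C = 9/5, x = 1) is a rising factorial.
Term ratio: r(k) = 1 * (k-\frac{3}{2}) (k+\frac{3}{2}) / [(k+\frac{9}{2}) (k+1)] - poly over poly, x = 1 from leading terms; C = \frac{9}{5} at k = 0.


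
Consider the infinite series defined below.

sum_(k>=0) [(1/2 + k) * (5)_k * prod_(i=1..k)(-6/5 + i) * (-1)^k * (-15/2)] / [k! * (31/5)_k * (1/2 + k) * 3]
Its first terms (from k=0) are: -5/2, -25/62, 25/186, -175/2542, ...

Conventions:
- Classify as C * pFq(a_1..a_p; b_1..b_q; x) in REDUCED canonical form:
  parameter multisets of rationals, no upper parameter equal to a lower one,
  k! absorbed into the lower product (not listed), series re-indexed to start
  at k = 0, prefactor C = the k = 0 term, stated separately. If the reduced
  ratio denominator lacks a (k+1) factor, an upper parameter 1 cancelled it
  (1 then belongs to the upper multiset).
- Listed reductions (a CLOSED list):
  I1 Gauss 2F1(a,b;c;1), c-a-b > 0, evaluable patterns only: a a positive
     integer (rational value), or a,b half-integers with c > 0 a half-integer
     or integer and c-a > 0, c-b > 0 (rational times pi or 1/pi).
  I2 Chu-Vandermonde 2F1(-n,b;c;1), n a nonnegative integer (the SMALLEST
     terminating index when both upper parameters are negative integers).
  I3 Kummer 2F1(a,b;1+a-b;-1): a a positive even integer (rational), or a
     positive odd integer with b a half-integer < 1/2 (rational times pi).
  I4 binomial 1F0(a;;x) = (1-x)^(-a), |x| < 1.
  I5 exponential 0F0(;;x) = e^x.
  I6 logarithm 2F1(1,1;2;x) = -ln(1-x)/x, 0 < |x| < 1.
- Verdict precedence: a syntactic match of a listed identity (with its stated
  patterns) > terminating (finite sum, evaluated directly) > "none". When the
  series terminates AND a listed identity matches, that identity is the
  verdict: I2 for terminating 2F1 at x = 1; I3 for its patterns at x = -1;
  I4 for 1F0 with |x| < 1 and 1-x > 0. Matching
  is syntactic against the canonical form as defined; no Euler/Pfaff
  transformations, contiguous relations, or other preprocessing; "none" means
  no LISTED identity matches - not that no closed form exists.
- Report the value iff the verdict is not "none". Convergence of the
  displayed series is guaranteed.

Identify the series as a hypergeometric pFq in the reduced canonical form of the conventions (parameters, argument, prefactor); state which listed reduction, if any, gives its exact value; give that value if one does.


Key step: from the first term -5/2: the running product (prefactor -5/2) telescopes to a rising factorial.
Consecutive-term ratio: r(k) = (-1) * (k-1/5) (k+5) / [(k+31/5) (k+1)] - rational; roots negated = parameters, x = (-1), C = -5/2.

With C = -5/2: the canonical form is 2F1(-1/5, 5; 31/5; -1). Verdict: none - this 2F1 at x = -1 matches no listed pattern, and upper {-1/5, 5} holds no stopper.


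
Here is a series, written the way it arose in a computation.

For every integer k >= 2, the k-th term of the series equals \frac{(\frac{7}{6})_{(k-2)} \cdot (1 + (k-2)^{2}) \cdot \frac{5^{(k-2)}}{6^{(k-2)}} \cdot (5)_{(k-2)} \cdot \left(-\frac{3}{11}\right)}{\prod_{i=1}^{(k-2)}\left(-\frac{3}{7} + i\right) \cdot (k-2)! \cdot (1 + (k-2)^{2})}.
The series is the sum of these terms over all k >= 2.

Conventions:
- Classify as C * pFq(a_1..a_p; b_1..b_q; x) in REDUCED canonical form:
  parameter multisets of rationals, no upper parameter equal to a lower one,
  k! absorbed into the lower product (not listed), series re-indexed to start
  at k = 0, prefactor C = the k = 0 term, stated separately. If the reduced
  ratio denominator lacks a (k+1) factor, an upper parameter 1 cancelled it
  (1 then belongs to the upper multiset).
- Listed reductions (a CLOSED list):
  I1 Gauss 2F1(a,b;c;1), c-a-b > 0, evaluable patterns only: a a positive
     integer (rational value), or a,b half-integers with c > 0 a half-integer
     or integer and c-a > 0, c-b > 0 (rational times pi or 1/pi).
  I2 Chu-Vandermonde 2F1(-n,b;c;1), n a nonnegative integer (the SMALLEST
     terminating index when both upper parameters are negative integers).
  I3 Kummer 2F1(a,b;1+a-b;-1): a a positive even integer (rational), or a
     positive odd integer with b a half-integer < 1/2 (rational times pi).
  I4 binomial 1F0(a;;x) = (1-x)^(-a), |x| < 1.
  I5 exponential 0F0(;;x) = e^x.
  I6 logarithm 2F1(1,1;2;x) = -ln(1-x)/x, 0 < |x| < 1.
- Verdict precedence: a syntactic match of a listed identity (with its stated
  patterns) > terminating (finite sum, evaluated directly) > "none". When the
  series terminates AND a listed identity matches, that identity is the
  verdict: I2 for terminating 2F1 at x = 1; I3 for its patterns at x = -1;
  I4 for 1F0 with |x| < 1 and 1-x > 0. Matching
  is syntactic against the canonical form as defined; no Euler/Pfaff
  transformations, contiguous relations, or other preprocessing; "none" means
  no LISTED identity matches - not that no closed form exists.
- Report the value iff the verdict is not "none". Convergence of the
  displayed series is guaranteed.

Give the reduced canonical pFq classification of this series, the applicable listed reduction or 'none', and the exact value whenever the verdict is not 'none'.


x = \frac{5}{6} here; the reduced form reads 2F1, upper {\frac{7}{6}, 5}, lower {\frac{4}{7}}, C = -\frac{3}{11}. Verdict: none. A 2F1 with upper {\frac{7}{6}, 5} fits none of I1-I6 at x = \frac{5}{6}; the sum runs forever.

Key observation: t_0 = -\frac{3}{11} here, and the two geometric factors (C = -3/11, x = 5/6) combine into one argument.
Ratio: r(k) = \frac{5}{6} * (k+\frac{7}{6}) (k+5) / [(k+\frac{4}{7}) (k+1)] - rational in k, leading ratio \frac{5}{6}; with t_0 = -\frac{3}{11}, classification follows.


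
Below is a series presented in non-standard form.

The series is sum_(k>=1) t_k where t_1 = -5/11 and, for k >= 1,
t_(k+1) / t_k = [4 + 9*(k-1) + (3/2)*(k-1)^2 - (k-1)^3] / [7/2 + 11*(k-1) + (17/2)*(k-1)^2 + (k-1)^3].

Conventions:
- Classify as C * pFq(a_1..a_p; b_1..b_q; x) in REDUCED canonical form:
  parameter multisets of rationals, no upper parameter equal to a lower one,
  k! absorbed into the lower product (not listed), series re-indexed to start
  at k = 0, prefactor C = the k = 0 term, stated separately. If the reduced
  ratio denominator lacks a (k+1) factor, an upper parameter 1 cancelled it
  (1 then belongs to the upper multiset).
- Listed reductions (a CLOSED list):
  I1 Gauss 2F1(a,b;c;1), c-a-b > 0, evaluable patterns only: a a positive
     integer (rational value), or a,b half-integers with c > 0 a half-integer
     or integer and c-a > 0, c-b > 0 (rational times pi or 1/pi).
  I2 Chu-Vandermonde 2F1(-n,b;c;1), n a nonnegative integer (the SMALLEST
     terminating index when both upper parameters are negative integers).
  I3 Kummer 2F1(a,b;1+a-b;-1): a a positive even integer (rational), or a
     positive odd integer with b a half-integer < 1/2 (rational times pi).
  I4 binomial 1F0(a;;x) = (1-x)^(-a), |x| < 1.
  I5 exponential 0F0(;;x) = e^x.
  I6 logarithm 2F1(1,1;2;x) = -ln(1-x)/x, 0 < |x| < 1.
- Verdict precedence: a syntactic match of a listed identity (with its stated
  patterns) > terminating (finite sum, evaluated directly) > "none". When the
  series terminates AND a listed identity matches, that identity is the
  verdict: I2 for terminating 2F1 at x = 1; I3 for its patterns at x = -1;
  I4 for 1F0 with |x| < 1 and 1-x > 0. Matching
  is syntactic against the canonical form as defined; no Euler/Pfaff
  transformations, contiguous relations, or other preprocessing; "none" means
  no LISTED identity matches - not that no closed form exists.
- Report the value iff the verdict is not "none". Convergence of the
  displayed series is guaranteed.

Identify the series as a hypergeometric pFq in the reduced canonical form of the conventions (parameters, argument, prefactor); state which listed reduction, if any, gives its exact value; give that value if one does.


The tell: t_0 being -5/11, factor the ratio over Q (prefactor -5/11): negated roots = parameters.
Adjacent-term ratio: r(k) = (-1) * (k-4) (k+2) / [(k+7) (k+1)] - rational; roots negated = parameters, x = (-1), C = -5/11.

The series (x = -1) is 2F1: upper {-4, 2}, lower {7}, prefactor -5/11. Verdict (x = -1): Kummer's theorem (I3) applies (x = -1; c = 7 equals 1+a-b for upper {-4, 2}: listed pattern). Exact value: -15/11.


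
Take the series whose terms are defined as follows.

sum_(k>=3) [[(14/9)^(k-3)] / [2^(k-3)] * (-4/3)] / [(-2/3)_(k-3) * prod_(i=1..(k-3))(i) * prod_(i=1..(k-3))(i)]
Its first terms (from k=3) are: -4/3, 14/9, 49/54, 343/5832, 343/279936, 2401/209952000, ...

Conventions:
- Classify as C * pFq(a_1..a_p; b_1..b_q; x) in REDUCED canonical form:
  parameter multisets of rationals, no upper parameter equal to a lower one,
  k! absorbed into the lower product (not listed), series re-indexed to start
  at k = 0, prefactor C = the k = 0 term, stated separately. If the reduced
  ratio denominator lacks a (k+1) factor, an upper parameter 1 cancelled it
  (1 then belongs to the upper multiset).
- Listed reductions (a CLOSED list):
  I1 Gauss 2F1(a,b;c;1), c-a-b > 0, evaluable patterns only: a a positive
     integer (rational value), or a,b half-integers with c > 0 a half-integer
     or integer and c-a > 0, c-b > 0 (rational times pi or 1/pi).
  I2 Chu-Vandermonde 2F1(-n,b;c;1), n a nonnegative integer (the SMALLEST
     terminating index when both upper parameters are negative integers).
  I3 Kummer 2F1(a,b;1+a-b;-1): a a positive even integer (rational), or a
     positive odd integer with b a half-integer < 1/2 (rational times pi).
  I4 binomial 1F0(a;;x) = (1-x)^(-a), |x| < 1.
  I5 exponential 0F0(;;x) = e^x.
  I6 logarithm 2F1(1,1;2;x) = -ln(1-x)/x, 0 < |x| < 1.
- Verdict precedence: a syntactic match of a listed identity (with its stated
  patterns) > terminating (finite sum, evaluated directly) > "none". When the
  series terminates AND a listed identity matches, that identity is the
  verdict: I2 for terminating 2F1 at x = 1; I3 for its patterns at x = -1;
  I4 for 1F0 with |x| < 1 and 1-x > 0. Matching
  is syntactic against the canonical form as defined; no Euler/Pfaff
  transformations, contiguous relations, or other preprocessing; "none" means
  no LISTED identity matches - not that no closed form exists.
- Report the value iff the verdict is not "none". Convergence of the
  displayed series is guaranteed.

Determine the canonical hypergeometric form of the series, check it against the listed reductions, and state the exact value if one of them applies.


Canonical form: C = -4/3 times 0F2 with upper {-}, lower {-2/3, 1}, x = 7/9. Verdict: none - at argument 7/9 the multisets {-} ; {-2/3, 1} match no listed identity.

First insight: from the first term -4/3: the two k-th powers (prefactor -4/3) combine into one argument.
Adjacent-term ratio: r(k) = (7/9) * 1 / [(k-2/3) (k+1) (k+1)] - poly over poly, x = (7/9) from leading terms; C = -4/3 at k = 0.
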